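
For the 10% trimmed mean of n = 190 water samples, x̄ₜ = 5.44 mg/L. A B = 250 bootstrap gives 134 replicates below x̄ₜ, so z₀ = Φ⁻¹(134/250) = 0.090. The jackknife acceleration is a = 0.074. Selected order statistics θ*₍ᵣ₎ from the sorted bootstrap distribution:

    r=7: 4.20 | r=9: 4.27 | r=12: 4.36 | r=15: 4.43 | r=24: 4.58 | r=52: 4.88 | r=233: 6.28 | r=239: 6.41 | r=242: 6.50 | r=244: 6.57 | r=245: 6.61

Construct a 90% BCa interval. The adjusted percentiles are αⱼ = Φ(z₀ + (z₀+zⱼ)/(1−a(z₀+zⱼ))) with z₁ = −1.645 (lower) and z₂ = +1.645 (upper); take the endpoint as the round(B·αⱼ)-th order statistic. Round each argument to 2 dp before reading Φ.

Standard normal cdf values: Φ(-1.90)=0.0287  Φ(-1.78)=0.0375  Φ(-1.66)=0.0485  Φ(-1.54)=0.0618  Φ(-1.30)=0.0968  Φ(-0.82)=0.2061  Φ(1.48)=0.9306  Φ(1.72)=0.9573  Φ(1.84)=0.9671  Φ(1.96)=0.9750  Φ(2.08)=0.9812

(4.58, 6.61)

Lower: z₀ + z₁ = 0.090 + (-1.645) = -1.555; 1 − a(z₀+z₁) = 1 − (0.074)(-1.555) = 1.1151; argument = 0.090 + (-1.555)/1.1151 = -1.3045 → -1.30.
α₁ = Φ(-1.30) = 0.0968; rank = round(250 × 0.0968) = 24; θ*₍24₎ = 4.58.
Upper: z₀ + z₂ = 1.735; 1 − a(z₀+z₂) = 0.8716; argument = 2.0806 → 2.08; α₂ = 0.9812; rank = 245; θ*₍245₎ = 6.61.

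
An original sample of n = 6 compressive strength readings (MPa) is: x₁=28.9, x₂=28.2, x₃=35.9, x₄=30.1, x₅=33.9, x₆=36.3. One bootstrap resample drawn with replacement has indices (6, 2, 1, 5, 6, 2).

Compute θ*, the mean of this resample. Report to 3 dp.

θ* = 31.967

Resample values: 36.3, 28.2, 28.9, 33.9, 36.3, 28.2.
Mean = (36.3 + 28.2 + 28.9 + 33.9 + 36.3 + 28.2) / 6 = 191.80 / 6 = 31.967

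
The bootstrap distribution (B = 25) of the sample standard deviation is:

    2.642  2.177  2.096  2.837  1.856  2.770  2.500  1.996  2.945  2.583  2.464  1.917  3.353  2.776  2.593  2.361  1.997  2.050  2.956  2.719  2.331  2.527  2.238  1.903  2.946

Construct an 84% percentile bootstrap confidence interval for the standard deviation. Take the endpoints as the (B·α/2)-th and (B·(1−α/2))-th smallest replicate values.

(1.903, 2.946)

Sorted replicates: 1.856, 1.903, 1.917, 1.996, 1.997, 2.050, 2.096, 2.177, 2.238, 2.331, 2.361, 2.464, 2.500, 2.527, 2.583, 2.593, 2.642, 2.719, 2.770, 2.776, 2.837, 2.945, 2.946, 2.956, 3.353
α = 0.16; lower rank = 25 × 0.080 = 2; upper rank = 25 × 0.920 = 23.
The 2nd smallest replicate is 1.903; the 23rd is 2.946.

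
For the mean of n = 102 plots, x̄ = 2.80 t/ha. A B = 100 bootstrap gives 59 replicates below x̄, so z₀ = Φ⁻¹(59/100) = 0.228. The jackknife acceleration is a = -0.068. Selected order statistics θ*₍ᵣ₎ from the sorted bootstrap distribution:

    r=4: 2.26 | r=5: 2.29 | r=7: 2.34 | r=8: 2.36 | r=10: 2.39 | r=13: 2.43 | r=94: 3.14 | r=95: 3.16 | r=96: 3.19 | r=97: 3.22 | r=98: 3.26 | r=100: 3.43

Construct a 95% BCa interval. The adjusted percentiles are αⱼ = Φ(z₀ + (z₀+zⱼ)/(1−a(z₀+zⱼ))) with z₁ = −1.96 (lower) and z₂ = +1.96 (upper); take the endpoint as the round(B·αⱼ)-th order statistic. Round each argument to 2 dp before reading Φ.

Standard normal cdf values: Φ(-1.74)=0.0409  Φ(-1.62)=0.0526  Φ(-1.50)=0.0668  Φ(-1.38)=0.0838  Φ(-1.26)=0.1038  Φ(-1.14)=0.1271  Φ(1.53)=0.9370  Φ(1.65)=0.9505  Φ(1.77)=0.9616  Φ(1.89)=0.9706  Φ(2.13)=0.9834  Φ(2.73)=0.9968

Lower: z₀ + z₁ = 0.228 + (-1.960) = -1.732; 1 − a(z₀+z₁) = 1 − (-0.068)(-1.732) = 0.8822; argument = 0.228 + (-1.732)/0.8822 = -1.7352 → -1.74.
α₁ = Φ(-1.74) = 0.0409; rank = round(100 × 0.0409) = 4; θ*₍4₎ = 2.26.
Upper: z₀ + z₂ = 2.188; 1 − a(z₀+z₂) = 1.1488; argument = 2.1326 → 2.13; α₂ = 0.9834; rank = 98; θ*₍98₎ = 3.26.

(2.26, 3.26)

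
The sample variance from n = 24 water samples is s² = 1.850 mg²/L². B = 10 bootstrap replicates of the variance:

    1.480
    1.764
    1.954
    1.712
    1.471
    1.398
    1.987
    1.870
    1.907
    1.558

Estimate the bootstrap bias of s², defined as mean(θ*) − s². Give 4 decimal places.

bias = −0.1399

mean(θ*) = (1.480 + 1.764 + 1.954 + 1.712 + 1.471 + 1.398 + 1.987 + 1.870 + 1.907 + 1.558) / 10 = 1.71010
bias = 1.71010 − 1.850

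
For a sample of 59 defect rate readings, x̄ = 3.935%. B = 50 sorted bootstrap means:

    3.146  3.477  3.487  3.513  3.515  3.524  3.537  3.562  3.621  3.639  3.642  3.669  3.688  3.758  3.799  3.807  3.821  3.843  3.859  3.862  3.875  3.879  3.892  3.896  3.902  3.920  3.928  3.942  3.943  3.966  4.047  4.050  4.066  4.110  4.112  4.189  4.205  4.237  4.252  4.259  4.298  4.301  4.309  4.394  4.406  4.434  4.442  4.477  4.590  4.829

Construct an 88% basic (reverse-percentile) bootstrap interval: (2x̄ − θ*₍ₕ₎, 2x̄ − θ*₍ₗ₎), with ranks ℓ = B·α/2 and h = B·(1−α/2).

Percentile endpoints at ranks 3 and 47: θ*₍3₎ = 3.487, θ*₍47₎ = 4.442.
Basic interval reflects these around x̄:
  lower = 2 × 3.935 − 4.442 = 3.428
  upper = 2 × 3.935 − 3.487 = 4.383

(3.428, 4.383)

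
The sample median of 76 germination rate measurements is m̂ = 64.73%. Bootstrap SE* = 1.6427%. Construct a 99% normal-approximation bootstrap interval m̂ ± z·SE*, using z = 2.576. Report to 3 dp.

Margin = 2.576 × 1.6427 = 4.2316
Interval: 64.73 ± 4.2316

(60.498, 68.962)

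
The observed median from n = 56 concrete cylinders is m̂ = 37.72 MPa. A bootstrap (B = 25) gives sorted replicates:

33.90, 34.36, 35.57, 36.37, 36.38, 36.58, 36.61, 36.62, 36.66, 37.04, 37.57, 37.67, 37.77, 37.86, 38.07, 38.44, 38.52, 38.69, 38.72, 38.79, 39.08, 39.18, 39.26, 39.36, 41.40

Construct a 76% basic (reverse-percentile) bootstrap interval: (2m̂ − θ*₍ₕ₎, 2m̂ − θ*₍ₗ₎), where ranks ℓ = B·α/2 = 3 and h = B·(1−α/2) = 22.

Percentile endpoints at ranks 3 and 22: θ*₍3₎ = 35.57, θ*₍22₎ = 39.18.
Basic interval reflects these around m̂:
  lower = 2 × 37.72 − 39.18 = 36.26
  upper = 2 × 37.72 − 35.57 = 39.87

(36.26, 39.87)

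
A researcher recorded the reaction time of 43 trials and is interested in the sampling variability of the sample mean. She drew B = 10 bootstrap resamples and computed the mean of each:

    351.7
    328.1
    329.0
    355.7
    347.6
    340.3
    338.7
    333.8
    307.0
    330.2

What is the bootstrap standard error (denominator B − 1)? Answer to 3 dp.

Bootstrap SE is the standard deviation of the 10 replicate means.
Mean of replicates: (351.7 + 328.1 + 329.0 + 355.7 + 347.6 + 340.3 + 338.7 + 333.8 + 307.0 + 330.2) / 10 = 3362.1000 / 10 = 336.2100
Sum of squared deviations: (+15.4900)² + (−8.1100)² + (−7.2100)² + (+19.4900)² + (+11.3900)² + (+4.0900)² + (+2.4900)² + (−2.4100)² + (−29.2100)² + (−6.0100)² = 1785.3690
Variance = 1785.3690 / 9 = 198.3743
SE* = √198.3743

SE* = 14.085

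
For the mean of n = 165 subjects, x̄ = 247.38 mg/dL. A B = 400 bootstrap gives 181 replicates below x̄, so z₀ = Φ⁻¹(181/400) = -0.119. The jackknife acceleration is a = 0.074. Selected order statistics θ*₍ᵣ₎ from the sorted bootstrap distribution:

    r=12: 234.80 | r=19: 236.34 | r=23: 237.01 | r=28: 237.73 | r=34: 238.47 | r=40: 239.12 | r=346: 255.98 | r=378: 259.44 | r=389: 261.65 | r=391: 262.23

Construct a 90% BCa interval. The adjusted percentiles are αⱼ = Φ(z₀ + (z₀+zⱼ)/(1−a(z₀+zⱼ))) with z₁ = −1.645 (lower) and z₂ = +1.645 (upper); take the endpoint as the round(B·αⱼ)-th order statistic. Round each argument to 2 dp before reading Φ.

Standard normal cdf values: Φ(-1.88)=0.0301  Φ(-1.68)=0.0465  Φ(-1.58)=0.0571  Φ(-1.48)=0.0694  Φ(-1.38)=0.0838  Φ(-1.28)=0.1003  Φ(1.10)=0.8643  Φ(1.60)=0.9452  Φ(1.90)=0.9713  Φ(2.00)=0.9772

(236.34, 259.44)

Lower: z₀ + z₁ = -0.119 + (-1.645) = -1.764; 1 − a(z₀+z₁) = 1 − (0.074)(-1.764) = 1.1305; argument = -0.119 + (-1.764)/1.1305 = -1.6793 → -1.68.
α₁ = Φ(-1.68) = 0.0465; rank = round(400 × 0.0465) = 19; θ*₍19₎ = 236.34.
Upper: z₀ + z₂ = 1.526; 1 − a(z₀+z₂) = 0.8871; argument = 1.6013 → 1.60; α₂ = 0.9452; rank = 378; θ*₍378₎ = 259.44.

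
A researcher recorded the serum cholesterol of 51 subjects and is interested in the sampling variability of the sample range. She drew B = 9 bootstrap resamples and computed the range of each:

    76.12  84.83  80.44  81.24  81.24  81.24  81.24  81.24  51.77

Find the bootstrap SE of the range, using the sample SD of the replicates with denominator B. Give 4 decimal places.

SE* = 9.4037

Bootstrap SE is the standard deviation of the 9 replicate ranges.
Mean of replicates: (76.12 + 84.83 + 80.44 + 81.24 + 81.24 + 81.24 + 81.24 + 81.24 + 51.77) / 9 = 699.36000 / 9 = 77.70667
Sum of squared deviations: (−1.58667)² + (+7.12333)² + (+2.73333)² + (+3.53333)² + (+3.53333)² + (+3.53333)² + (+3.53333)² + (+3.53333)² + (−25.93667)² = 795.86340
Variance = 795.86340 / 9 = 88.42927
SE* = √88.42927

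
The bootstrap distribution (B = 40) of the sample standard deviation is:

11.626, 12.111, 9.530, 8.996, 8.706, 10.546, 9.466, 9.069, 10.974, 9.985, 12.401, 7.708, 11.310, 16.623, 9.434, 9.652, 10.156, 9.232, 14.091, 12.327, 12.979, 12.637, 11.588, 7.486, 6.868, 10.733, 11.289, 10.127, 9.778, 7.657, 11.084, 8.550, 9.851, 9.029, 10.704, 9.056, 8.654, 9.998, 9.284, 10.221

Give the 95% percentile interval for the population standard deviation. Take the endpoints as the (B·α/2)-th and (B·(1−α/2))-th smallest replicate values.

Sorted replicates: 6.868, 7.486, 7.657, 7.708, 8.550, 8.654, 8.706, 8.996, 9.029, 9.056, 9.069, 9.232, 9.284, 9.434, 9.466, 9.530, 9.652, 9.778, 9.851, 9.985, 9.998, 10.127, 10.156, 10.221, 10.546, 10.704, 10.733, 10.974, 11.084, 11.289, 11.310, 11.588, 11.626, 12.111, 12.327, 12.401, 12.637, 12.979, 14.091, 16.623
α = 0.05; lower rank = 40 × 0.025 = 1; upper rank = 40 × 0.975 = 39.
The 1st smallest replicate is 6.868; the 39th is 14.091.

(6.868, 14.091)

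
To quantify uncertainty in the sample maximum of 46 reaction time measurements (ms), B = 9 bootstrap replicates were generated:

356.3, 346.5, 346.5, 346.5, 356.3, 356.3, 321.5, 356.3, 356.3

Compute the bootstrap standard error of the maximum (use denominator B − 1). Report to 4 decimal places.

SE* = 11.4083

Bootstrap SE is the standard deviation of the 9 replicate maximums.
Mean of replicates: (356.3 + 346.5 + 346.5 + 346.5 + 356.3 + 356.3 + 321.5 + 356.3 + 356.3) / 9 = 3142.50000 / 9 = 349.16667
Sum of squared deviations: (+7.13333)² + (−2.66667)² + (−2.66667)² + (−2.66667)² + (+7.13333)² + (+7.13333)² + (−27.66667)² + (+7.13333)² + (+7.13333)² = 1041.20000
Variance = 1041.20000 / 8 = 130.15000
SE* = √130.15000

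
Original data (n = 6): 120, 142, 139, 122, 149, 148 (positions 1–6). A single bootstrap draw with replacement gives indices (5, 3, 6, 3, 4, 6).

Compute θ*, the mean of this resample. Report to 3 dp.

θ* = 140.833

Resample values: 149, 139, 148, 139, 122, 148.
Mean = (149 + 139 + 148 + 139 + 122 + 148) / 6 = 845.0 / 6 = 140.833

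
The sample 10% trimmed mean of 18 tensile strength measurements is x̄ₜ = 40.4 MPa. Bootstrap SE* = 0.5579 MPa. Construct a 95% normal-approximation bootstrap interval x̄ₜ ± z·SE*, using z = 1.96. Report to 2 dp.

(39.31, 41.49)

Margin = 1.96 × 0.5579 = 1.093
Interval: 40.4 ± 1.093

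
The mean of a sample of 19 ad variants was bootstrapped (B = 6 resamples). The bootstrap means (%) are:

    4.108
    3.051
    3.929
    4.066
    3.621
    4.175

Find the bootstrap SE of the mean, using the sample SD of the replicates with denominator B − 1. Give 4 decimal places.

Bootstrap SE is the standard deviation of the 6 replicate means.
Mean of replicates: (4.108 + 3.051 + 3.929 + 4.066 + 3.621 + 4.175) / 6 = 22.95000 / 6 = 3.82500
Sum of squared deviations: (+0.28300)² + (−0.77400)² + (+0.10400)² + (+0.24100)² + (−0.20400)² + (+0.35000)² = 0.91218
Variance = 0.91218 / 5 = 0.18244
SE* = √0.18244

SE* = 0.4271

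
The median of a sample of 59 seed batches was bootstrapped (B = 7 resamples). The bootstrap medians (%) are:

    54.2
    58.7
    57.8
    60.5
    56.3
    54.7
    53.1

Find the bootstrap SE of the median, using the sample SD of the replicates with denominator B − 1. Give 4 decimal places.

Bootstrap SE is the standard deviation of the 7 replicate medians.
Mean of replicates: (54.2 + 58.7 + 57.8 + 60.5 + 56.3 + 54.7 + 53.1) / 7 = 395.30000 / 7 = 56.47143
Sum of squared deviations: (−2.27143)² + (+2.22857)² + (+1.32857)² + (+4.02857)² + (−0.17143)² + (−1.77143)² + (−3.37143)² = 42.65429
Variance = 42.65429 / 6 = 7.10905
SE* = √7.10905

SE* = 2.6663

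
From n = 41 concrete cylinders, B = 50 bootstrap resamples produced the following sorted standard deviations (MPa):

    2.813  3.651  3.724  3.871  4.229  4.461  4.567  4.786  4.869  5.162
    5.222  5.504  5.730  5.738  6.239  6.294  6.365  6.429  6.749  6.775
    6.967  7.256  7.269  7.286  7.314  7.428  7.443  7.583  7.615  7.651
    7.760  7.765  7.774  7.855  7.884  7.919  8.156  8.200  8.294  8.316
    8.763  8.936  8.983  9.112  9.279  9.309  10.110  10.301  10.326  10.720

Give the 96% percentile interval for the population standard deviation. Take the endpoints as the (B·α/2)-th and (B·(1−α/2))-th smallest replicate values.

(2.813, 10.326)

α = 0.04; lower rank = 50 × 0.020 = 1; upper rank = 50 × 0.980 = 49.
The 1st smallest replicate is 2.813; the 49th is 10.326.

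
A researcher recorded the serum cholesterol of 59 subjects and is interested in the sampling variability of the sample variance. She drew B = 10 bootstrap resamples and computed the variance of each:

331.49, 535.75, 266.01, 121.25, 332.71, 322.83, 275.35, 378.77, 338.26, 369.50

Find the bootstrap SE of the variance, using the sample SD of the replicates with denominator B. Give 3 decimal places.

Bootstrap SE is the standard deviation of the 10 replicate variances.
Mean of replicates: (331.49 + 535.75 + 266.01 + 121.25 + 332.71 + 322.83 + 275.35 + 378.77 + 338.26 + 369.50) / 10 = 3271.9200 / 10 = 327.1920
Sum of squared deviations: (+4.2980)² + (+208.5580)² + (−61.1820)² + (−205.9420)² + (+5.5180)² + (−4.3620)² + (−51.8420)² + (+51.5780)² + (+11.0680)² + (+42.3080)² = 96980.0826
Variance = 96980.0826 / 10 = 9698.0083
SE* = √9698.0083

SE* = 98.478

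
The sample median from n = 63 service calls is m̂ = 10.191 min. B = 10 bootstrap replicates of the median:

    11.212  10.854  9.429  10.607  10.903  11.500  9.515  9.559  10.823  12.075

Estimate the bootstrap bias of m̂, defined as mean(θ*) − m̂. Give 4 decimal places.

mean(θ*) = (11.212 + 10.854 + 9.429 + 10.607 + 10.903 + 11.500 + 9.515 + 9.559 + 10.823 + 12.075) / 10 = 10.64770
bias = 10.64770 − 10.191

bias = +0.4567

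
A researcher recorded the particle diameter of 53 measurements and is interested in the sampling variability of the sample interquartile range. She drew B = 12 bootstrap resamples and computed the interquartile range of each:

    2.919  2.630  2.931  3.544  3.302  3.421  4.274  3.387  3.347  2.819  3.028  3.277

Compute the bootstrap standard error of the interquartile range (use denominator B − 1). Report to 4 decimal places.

Bootstrap SE is the standard deviation of the 12 replicate interquartile ranges.
Mean of replicates: (2.919 + 2.630 + 2.931 + 3.544 + 3.302 + 3.421 + 4.274 + 3.387 + 3.347 + 2.819 + 3.028 + 3.277) / 12 = 38.87900 / 12 = 3.23992
Sum of squared deviations: (−0.32092)² + (−0.60992)² + (−0.30892)² + (+0.30408)² + (+0.06208)² + (+0.18108)² + (+1.03408)² + (+0.14708)² + (+0.10708)² + (−0.42092)² + (−0.21192)² + (+0.03708)² = 2.02541
Variance = 2.02541 / 11 = 0.18413
SE* = √0.18413

SE* = 0.4291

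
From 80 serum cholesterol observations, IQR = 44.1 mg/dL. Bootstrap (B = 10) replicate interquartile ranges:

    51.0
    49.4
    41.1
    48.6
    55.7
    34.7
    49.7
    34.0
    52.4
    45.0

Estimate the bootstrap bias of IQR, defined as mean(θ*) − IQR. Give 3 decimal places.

bias = +2.060

mean(θ*) = (51.0 + 49.4 + 41.1 + 48.6 + 55.7 + 34.7 + 49.7 + 34.0 + 52.4 + 45.0) / 10 = 46.1600
bias = 46.1600 − 44.1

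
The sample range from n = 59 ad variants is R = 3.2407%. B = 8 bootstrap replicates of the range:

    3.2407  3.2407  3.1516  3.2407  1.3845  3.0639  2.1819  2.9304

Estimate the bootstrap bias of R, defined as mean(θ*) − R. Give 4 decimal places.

bias = −0.4364

mean(θ*) = (3.2407 + 3.2407 + 3.1516 + 3.2407 + 1.3845 + 3.0639 + 2.1819 + 2.9304) / 8 = 2.80430
bias = 2.80430 − 3.2407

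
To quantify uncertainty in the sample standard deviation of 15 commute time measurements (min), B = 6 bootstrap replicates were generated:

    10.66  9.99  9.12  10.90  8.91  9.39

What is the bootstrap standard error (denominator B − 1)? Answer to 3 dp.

Bootstrap SE is the standard deviation of the 6 replicate standard deviations.
Mean of replicates: (10.66 + 9.99 + 9.12 + 10.90 + 8.91 + 9.39) / 6 = 58.9700 / 6 = 9.8283
Sum of squared deviations: (+0.8317)² + (+0.1617)² + (−0.7083)² + (+1.0717)² + (−0.9183)² + (−0.4383)² = 3.4035
Variance = 3.4035 / 5 = 0.6807
SE* = √0.6807

SE* = 0.825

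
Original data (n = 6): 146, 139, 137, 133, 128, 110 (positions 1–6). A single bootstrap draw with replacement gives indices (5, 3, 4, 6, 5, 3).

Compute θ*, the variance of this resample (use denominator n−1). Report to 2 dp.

θ* = 101.37

Resample values: 128, 137, 133, 110, 128, 137.
Mean = 128.8333; sum of squared deviations = 506.8333
s² = 506.8333 / 5 = 101.3667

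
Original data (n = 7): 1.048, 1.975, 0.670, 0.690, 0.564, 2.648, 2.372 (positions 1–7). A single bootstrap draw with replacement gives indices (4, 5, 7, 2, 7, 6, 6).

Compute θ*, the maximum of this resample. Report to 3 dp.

Resample values: 0.690, 0.564, 2.372, 1.975, 2.372, 2.648, 2.648.
Maximum = 2.648

θ* = 2.648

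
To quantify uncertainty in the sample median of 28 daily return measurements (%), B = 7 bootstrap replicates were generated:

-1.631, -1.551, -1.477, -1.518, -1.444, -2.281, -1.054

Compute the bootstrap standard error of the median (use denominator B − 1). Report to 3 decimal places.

SE* = 0.366

Bootstrap SE is the standard deviation of the 7 replicate medians.
Mean of replicates: ((-1.631) + (-1.551) + (-1.477) + (-1.518) + (-1.444) + (-2.281) + (-1.054)) / 7 = -10.9560 / 7 = -1.5651
Sum of squared deviations: (−0.0659)² + (+0.0141)² + (+0.0881)² + (+0.0471)² + (+0.1211)² + (−0.7159)² + (+0.5111)² = 0.8029
Variance = 0.8029 / 6 = 0.1338
SE* = √0.1338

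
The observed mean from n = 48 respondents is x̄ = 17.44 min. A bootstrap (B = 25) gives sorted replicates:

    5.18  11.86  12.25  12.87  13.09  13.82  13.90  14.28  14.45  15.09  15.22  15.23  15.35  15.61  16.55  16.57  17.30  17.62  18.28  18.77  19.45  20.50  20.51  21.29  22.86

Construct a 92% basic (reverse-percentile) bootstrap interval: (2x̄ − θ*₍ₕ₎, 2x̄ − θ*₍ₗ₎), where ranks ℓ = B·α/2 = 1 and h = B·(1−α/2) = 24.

(13.59, 29.70)

Percentile endpoints at ranks 1 and 24: θ*₍1₎ = 5.18, θ*₍24₎ = 21.29.
Basic interval reflects these around x̄:
  lower = 2 × 17.44 − 21.29 = 13.59
  upper = 2 × 17.44 − 5.18 = 29.70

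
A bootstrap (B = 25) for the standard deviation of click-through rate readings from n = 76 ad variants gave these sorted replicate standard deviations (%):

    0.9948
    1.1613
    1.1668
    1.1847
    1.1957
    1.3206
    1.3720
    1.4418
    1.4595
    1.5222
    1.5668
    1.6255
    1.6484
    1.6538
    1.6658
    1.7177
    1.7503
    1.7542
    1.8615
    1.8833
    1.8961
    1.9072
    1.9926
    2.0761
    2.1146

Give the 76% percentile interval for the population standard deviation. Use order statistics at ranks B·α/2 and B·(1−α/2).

(1.1668, 1.9072)

α = 0.24; lower rank = 25 × 0.120 = 3; upper rank = 25 × 0.880 = 22.
The 3rd smallest replicate is 1.1668; the 22nd is 1.9072.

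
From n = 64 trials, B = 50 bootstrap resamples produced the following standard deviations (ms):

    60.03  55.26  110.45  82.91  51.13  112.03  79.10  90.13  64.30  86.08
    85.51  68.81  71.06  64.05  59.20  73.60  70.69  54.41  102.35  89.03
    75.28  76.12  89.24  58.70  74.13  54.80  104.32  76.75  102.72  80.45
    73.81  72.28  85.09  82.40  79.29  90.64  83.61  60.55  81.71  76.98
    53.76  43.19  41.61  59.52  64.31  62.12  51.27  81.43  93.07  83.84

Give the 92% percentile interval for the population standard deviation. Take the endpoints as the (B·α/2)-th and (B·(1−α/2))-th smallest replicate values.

Sorted replicates: 41.61, 43.19, 51.13, 51.27, 53.76, 54.41, 54.80, 55.26, 58.70, 59.20, 59.52, 60.03, 60.55, 62.12, 64.05, 64.30, 64.31, 68.81, 70.69, 71.06, 72.28, 73.60, 73.81, 74.13, 75.28, 76.12, 76.75, 76.98, 79.10, 79.29, 80.45, 81.43, 81.71, 82.40, 82.91, 83.61, 83.84, 85.09, 85.51, 86.08, 89.03, 89.24, 90.13, 90.64, 93.07, 102.35, 102.72, 104.32, 110.45, 112.03
α = 0.08; lower rank = 50 × 0.040 = 2; upper rank = 50 × 0.960 = 48.
The 2nd smallest replicate is 43.19; the 48th is 104.32.

(43.19, 104.32)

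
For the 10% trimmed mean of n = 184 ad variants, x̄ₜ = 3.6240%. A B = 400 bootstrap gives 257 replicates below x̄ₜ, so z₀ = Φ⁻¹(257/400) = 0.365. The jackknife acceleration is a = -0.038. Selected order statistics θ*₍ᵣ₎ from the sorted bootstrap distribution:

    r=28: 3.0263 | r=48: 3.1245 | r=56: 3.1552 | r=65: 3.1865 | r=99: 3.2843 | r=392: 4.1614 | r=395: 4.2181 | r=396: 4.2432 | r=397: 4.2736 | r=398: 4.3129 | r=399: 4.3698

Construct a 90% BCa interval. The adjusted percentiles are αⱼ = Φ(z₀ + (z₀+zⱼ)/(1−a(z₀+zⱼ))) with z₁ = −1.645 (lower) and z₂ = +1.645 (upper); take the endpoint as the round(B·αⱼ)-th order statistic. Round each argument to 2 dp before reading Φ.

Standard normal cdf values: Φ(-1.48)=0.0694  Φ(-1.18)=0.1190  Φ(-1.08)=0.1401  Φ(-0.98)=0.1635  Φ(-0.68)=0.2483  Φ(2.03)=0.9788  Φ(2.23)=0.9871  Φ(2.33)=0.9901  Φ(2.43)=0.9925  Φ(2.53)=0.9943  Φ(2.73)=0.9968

(3.1865, 4.2181)

Lower: z₀ + z₁ = 0.365 + (-1.645) = -1.280; 1 − a(z₀+z₁) = 1 − (-0.038)(-1.280) = 0.9514; argument = 0.365 + (-1.280)/0.9514 = -0.9804 → -0.98.
α₁ = Φ(-0.98) = 0.1635; rank = round(400 × 0.1635) = 65; θ*₍65₎ = 3.1865.
Upper: z₀ + z₂ = 2.010; 1 − a(z₀+z₂) = 1.0764; argument = 2.2324 → 2.23; α₂ = 0.9871; rank = 395; θ*₍395₎ = 4.2181.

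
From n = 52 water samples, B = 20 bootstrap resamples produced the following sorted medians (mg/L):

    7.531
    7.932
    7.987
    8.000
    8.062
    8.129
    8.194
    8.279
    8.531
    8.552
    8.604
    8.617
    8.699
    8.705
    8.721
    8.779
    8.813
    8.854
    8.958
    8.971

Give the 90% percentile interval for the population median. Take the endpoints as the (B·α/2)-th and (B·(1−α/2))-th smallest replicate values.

α = 0.10; lower rank = 20 × 0.050 = 1; upper rank = 20 × 0.950 = 19.
The 1st smallest replicate is 7.531; the 19th is 8.958.

(7.531, 8.958)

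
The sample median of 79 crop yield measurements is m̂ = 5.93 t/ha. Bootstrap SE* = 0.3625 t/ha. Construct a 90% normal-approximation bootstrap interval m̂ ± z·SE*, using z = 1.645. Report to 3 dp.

(5.334, 6.526)

Margin = 1.645 × 0.3625 = 0.5963
Interval: 5.93 ± 0.5963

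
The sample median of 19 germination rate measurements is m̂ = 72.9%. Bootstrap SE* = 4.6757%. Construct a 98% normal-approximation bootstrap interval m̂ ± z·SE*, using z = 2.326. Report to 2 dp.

(62.02, 83.78)

Margin = 2.326 × 4.6757 = 10.876
Interval: 72.9 ± 10.876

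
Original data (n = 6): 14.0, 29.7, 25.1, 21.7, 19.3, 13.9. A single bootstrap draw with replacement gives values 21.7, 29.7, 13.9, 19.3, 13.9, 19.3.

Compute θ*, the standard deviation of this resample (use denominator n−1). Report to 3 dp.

θ* = 5.858

Mean = 19.6333; sum of squared deviations = 171.5733
s² = 171.5733 / 5 = 34.3147
s = √34.3147 = 5.858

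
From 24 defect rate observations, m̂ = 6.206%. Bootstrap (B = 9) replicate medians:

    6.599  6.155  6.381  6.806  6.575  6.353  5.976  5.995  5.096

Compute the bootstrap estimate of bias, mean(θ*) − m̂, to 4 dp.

bias = +0.0091

mean(θ*) = (6.599 + 6.155 + 6.381 + 6.806 + 6.575 + 6.353 + 5.976 + 5.995 + 5.096) / 9 = 6.21511
bias = 6.21511 − 6.206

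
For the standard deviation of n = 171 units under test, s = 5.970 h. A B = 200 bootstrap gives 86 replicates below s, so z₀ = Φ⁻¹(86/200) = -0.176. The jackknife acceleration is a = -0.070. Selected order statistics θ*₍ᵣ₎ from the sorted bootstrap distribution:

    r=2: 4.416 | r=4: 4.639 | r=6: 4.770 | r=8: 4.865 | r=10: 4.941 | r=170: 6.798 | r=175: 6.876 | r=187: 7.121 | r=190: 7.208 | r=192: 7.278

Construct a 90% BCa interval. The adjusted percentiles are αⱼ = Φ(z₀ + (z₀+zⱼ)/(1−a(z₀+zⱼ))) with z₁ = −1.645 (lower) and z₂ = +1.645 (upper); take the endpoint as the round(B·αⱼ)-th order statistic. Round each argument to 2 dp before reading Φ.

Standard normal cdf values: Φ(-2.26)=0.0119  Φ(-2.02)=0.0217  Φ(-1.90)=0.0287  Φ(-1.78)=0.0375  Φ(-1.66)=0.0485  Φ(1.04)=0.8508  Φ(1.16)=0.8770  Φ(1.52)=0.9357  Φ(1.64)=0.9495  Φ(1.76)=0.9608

Lower: z₀ + z₁ = -0.176 + (-1.645) = -1.821; 1 − a(z₀+z₁) = 1 − (-0.070)(-1.821) = 0.8725; argument = -0.176 + (-1.821)/0.8725 = -2.2630 → -2.26.
α₁ = Φ(-2.26) = 0.0119; rank = round(200 × 0.0119) = 2; θ*₍2₎ = 4.416.
Upper: z₀ + z₂ = 1.469; 1 − a(z₀+z₂) = 1.1028; argument = 1.1560 → 1.16; α₂ = 0.8770; rank = 175; θ*₍175₎ = 6.876.

(4.416, 6.876)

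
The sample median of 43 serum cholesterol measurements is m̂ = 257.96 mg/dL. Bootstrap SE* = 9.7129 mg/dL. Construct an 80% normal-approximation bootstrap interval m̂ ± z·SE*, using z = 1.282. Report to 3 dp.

Margin = 1.282 × 9.7129 = 12.4519
Interval: 257.96 ± 12.4519

(245.508, 270.412)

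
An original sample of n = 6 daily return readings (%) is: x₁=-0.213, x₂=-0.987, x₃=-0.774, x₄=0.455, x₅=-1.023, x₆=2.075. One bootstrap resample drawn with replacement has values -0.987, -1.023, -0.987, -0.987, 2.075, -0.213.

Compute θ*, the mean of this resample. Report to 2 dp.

θ* = -0.35

Mean = ((-0.987) + (-1.023) + (-0.987) + (-0.987) + 2.075 + (-0.213)) / 6 = -2.1220 / 6 = -0.35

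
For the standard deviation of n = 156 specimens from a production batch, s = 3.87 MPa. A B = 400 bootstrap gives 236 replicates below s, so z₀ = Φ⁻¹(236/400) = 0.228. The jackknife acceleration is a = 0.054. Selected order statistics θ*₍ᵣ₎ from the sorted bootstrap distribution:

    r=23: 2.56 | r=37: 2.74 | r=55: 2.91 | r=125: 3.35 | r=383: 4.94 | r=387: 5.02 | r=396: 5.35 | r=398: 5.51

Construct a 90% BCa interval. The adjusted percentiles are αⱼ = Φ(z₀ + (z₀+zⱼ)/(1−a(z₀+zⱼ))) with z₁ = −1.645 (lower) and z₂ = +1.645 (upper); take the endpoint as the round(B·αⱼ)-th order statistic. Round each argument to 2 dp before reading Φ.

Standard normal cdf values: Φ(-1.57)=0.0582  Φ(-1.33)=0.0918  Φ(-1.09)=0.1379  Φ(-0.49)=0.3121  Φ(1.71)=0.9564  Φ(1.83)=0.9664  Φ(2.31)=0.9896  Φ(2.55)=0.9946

(2.91, 5.35)

Lower: z₀ + z₁ = 0.228 + (-1.645) = -1.417; 1 − a(z₀+z₁) = 1 − (0.054)(-1.417) = 1.0765; argument = 0.228 + (-1.417)/1.0765 = -1.0883 → -1.09.
α₁ = Φ(-1.09) = 0.1379; rank = round(400 × 0.1379) = 55; θ*₍55₎ = 2.91.
Upper: z₀ + z₂ = 1.873; 1 − a(z₀+z₂) = 0.8989; argument = 2.3118 → 2.31; α₂ = 0.9896; rank = 396; θ*₍396₎ = 5.35.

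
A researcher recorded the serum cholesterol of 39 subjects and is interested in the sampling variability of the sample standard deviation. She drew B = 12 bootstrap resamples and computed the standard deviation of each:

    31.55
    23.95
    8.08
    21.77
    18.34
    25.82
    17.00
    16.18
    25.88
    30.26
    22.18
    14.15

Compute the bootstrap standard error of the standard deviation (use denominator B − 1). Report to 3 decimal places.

Bootstrap SE is the standard deviation of the 12 replicate standard deviations.
Mean of replicates: (31.55 + 23.95 + 8.08 + 21.77 + 18.34 + 25.82 + 17.00 + 16.18 + 25.88 + 30.26 + 22.18 + 14.15) / 12 = 255.1600 / 12 = 21.2633
Sum of squared deviations: (+10.2867)² + (+2.6867)² + (−13.1833)² + (+0.5067)² + (−2.9233)² + (+4.5567)² + (−4.2633)² + (−5.0833)² + (+4.6167)² + (+8.9967)² + (+0.9167)² + (−7.1133)² = 514.1095
Variance = 514.1095 / 11 = 46.7372
SE* = √46.7372

SE* = 6.836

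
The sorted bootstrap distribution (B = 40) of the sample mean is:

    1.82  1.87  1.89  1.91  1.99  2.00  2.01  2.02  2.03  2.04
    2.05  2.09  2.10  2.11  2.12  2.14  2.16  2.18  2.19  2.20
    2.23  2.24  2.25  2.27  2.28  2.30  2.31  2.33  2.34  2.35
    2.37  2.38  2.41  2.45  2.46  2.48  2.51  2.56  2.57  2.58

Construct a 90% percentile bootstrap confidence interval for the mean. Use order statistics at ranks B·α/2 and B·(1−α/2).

α = 0.10; lower rank = 40 × 0.050 = 2; upper rank = 40 × 0.950 = 38.
The 2nd smallest replicate is 1.87; the 38th is 2.56.

(1.87, 2.56)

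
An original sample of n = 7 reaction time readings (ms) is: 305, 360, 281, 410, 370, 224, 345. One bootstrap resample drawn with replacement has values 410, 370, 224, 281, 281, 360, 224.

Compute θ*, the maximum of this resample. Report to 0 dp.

θ* = 410

Maximum = 410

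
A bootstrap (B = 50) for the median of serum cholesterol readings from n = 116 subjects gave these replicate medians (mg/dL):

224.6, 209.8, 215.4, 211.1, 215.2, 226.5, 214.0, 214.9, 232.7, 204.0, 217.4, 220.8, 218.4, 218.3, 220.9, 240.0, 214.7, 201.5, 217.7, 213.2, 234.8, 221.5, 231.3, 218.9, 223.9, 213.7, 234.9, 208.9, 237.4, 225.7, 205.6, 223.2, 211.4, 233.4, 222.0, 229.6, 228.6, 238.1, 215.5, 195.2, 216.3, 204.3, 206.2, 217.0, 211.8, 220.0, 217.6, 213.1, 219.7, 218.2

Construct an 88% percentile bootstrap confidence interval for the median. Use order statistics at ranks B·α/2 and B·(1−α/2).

Sorted replicates: 195.2, 201.5, 204.0, 204.3, 205.6, 206.2, 208.9, 209.8, 211.1, 211.4, 211.8, 213.1, 213.2, 213.7, 214.0, 214.7, 214.9, 215.2, 215.4, 215.5, 216.3, 217.0, 217.4, 217.6, 217.7, 218.2, 218.3, 218.4, 218.9, 219.7, 220.0, 220.8, 220.9, 221.5, 222.0, 223.2, 223.9, 224.6, 225.7, 226.5, 228.6, 229.6, 231.3, 232.7, 233.4, 234.8, 234.9, 237.4, 238.1, 240.0
α = 0.12; lower rank = 50 × 0.060 = 3; upper rank = 50 × 0.940 = 47.
The 3rd smallest replicate is 204.0; the 47th is 234.9.

(204.0, 234.9)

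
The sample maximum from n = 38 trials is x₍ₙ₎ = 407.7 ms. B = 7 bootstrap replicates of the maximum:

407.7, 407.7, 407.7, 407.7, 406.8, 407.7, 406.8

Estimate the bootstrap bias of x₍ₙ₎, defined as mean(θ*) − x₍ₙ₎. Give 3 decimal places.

mean(θ*) = (407.7 + 407.7 + 407.7 + 407.7 + 406.8 + 407.7 + 406.8) / 7 = 407.4429
bias = 407.4429 − 407.7

bias = −0.257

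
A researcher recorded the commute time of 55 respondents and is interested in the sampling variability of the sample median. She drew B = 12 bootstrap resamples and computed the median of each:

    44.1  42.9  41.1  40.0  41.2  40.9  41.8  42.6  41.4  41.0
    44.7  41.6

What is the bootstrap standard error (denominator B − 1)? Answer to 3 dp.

Bootstrap SE is the standard deviation of the 12 replicate medians.
Mean of replicates: (44.1 + 42.9 + 41.1 + 40.0 + 41.2 + 40.9 + 41.8 + 42.6 + 41.4 + 41.0 + 44.7 + 41.6) / 12 = 503.3000 / 12 = 41.9417
Sum of squared deviations: (+2.1583)² + (+0.9583)² + (−0.8417)² + (−1.9417)² + (−0.7417)² + (−1.0417)² + (−0.1417)² + (+0.6583)² + (−0.5417)² + (−0.9417)² + (+2.7583)² + (−0.3417)² = 21.0492
Variance = 21.0492 / 11 = 1.9136
SE* = √1.9136

SE* = 1.383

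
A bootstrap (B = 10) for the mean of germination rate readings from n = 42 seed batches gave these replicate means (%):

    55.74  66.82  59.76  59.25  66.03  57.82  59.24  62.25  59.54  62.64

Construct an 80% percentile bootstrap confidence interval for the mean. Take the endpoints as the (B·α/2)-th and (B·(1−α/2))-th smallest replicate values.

Sorted replicates: 55.74, 57.82, 59.24, 59.25, 59.54, 59.76, 62.25, 62.64, 66.03, 66.82
α = 0.20; lower rank = 10 × 0.100 = 1; upper rank = 10 × 0.900 = 9.
The 1st smallest replicate is 55.74; the 9th is 66.03.

(55.74, 66.03)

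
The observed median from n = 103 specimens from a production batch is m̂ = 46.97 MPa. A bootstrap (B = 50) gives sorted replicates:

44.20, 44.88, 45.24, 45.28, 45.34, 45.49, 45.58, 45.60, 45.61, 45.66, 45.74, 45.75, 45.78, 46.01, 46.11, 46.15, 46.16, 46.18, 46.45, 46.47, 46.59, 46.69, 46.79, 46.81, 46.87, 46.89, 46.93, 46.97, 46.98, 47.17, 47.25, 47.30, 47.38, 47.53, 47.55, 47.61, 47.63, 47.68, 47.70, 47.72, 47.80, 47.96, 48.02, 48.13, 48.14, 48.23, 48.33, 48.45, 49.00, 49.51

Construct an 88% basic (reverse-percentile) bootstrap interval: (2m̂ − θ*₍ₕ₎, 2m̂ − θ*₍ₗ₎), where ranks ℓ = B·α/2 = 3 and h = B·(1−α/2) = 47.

Percentile endpoints at ranks 3 and 47: θ*₍3₎ = 45.24, θ*₍47₎ = 48.33.
Basic interval reflects these around m̂:
  lower = 2 × 46.97 − 48.33 = 45.61
  upper = 2 × 46.97 − 45.24 = 48.70

(45.61, 48.70)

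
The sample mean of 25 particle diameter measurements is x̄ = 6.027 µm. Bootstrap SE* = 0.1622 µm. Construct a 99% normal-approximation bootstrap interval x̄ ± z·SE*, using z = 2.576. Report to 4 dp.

(5.6092, 6.4448)

Margin = 2.576 × 0.1622 = 0.41783
Interval: 6.027 ± 0.41783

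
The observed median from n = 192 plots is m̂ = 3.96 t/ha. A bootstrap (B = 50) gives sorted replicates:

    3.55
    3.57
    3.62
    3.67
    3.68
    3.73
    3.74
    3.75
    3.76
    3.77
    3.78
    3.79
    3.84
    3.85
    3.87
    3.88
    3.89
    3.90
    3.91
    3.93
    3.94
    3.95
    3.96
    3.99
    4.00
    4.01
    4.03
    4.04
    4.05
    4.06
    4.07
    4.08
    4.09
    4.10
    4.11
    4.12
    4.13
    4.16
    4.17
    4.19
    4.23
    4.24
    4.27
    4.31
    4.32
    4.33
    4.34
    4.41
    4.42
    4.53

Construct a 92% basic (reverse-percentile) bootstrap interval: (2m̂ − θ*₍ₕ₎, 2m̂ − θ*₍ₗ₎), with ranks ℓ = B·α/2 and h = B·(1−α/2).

Percentile endpoints at ranks 2 and 48: θ*₍2₎ = 3.57, θ*₍48₎ = 4.41.
Basic interval reflects these around m̂:
  lower = 2 × 3.96 − 4.41 = 3.51
  upper = 2 × 3.96 − 3.57 = 4.35

(3.51, 4.35)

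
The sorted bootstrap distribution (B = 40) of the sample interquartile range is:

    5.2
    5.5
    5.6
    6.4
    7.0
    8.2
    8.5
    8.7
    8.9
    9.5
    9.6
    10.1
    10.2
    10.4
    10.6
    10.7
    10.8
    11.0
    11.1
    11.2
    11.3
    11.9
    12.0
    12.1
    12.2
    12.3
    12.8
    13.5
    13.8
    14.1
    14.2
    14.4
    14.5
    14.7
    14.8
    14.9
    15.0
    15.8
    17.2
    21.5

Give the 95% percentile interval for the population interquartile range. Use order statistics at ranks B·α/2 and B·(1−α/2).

α = 0.05; lower rank = 40 × 0.025 = 1; upper rank = 40 × 0.975 = 39.
The 1st smallest replicate is 5.2; the 39th is 17.2.

(5.2, 17.2)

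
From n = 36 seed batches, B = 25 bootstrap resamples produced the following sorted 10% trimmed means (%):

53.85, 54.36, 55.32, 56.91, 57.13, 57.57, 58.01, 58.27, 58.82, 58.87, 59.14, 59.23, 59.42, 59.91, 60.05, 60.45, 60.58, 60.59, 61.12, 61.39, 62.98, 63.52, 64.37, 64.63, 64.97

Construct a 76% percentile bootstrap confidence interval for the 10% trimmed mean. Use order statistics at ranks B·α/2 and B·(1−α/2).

(55.32, 63.52)

α = 0.24; lower rank = 25 × 0.120 = 3; upper rank = 25 × 0.880 = 22.
The 3rd smallest replicate is 55.32; the 22nd is 63.52.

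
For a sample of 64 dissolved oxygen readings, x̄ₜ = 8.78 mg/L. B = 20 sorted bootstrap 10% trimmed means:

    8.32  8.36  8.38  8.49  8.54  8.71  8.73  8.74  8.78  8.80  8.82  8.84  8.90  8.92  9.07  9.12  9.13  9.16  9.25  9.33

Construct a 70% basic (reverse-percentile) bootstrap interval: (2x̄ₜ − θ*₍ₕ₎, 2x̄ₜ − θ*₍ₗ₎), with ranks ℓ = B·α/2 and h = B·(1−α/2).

Percentile endpoints at ranks 3 and 17: θ*₍3₎ = 8.38, θ*₍17₎ = 9.13.
Basic interval reflects these around x̄ₜ:
  lower = 2 × 8.78 − 9.13 = 8.43
  upper = 2 × 8.78 − 8.38 = 9.18

(8.43, 9.18)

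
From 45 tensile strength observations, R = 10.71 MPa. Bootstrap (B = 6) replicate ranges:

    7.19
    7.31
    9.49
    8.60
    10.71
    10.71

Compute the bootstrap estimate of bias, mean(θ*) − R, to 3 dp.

mean(θ*) = (7.19 + 7.31 + 9.49 + 8.60 + 10.71 + 10.71) / 6 = 9.0017
bias = 9.0017 − 10.71

bias = −1.708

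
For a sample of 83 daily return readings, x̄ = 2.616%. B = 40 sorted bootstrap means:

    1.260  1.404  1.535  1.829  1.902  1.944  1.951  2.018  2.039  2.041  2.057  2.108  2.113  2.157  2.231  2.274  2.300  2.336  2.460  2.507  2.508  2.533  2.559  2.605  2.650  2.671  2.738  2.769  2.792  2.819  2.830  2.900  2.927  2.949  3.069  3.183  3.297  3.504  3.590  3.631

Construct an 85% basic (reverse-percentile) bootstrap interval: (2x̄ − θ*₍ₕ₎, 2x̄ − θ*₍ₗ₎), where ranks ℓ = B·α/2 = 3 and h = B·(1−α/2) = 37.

(1.935, 3.697)

Percentile endpoints at ranks 3 and 37: θ*₍3₎ = 1.535, θ*₍37₎ = 3.297.
Basic interval reflects these around x̄:
  lower = 2 × 2.616 − 3.297 = 1.935
  upper = 2 × 2.616 − 1.535 = 3.697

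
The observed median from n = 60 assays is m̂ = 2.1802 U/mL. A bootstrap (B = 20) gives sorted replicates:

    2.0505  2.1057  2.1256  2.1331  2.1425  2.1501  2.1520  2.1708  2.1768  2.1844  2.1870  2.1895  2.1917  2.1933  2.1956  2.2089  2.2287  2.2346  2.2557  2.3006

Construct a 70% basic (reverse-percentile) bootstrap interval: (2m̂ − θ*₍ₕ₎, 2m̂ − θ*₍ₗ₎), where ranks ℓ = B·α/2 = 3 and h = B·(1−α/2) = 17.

(2.1317, 2.2348)

Percentile endpoints at ranks 3 and 17: θ*₍3₎ = 2.1256, θ*₍17₎ = 2.2287.
Basic interval reflects these around m̂:
  lower = 2 × 2.1802 − 2.2287 = 2.1317
  upper = 2 × 2.1802 − 2.1256 = 2.2348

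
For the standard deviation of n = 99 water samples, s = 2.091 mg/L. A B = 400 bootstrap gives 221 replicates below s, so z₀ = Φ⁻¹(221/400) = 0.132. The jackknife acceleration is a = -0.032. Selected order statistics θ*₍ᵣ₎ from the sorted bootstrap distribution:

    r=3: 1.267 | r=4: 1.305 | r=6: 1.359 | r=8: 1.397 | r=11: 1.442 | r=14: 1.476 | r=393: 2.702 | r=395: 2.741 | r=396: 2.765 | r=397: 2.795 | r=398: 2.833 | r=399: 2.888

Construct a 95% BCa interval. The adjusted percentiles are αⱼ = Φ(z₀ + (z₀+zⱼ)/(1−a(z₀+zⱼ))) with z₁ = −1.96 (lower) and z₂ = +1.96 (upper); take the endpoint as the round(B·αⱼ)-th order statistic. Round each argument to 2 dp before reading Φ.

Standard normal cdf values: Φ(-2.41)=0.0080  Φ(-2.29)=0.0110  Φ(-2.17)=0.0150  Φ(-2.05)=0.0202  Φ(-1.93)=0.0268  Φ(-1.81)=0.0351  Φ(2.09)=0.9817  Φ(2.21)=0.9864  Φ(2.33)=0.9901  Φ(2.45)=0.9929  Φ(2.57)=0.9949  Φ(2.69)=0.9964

Lower: z₀ + z₁ = 0.132 + (-1.960) = -1.828; 1 − a(z₀+z₁) = 1 − (-0.032)(-1.828) = 0.9415; argument = 0.132 + (-1.828)/0.9415 = -1.8096 → -1.81.
α₁ = Φ(-1.81) = 0.0351; rank = round(400 × 0.0351) = 14; θ*₍14₎ = 1.476.
Upper: z₀ + z₂ = 2.092; 1 − a(z₀+z₂) = 1.0669; argument = 2.0927 → 2.09; α₂ = 0.9817; rank = 393; θ*₍393₎ = 2.702.

(1.476, 2.702)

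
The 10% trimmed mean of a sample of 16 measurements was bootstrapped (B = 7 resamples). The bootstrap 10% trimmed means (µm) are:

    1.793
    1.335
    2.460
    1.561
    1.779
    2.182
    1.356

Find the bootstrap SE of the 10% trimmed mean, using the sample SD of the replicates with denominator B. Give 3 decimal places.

SE* = 0.387

Bootstrap SE is the standard deviation of the 7 replicate 10% trimmed means.
Mean of replicates: (1.793 + 1.335 + 2.460 + 1.561 + 1.779 + 2.182 + 1.356) / 7 = 12.4660 / 7 = 1.7809
Sum of squared deviations: (+0.0121)² + (−0.4459)² + (+0.6791)² + (−0.2199)² + (−0.0019)² + (+0.4011)² + (−0.4249)² = 1.0499
Variance = 1.0499 / 7 = 0.1500
SE* = √0.1500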